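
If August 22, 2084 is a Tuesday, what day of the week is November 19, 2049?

Friday

Count forward from the earlier date (November 19, 2049) to the later (August 22, 2084):
From November 19, 2049 to November 19, 2083: 34 years, of which 8 contain a Feb 29 — 26×365 + 8×366 = 12418 days.
November 2083: 30 − 19 = 11 days remain.
Then December (31), January (31), February 2084 (29), March (31), April (30), May (31), June (30), July (31): 31 + 31 + 29 + 31 + 30 + 31 + 30 + 31 = 244 days.
August 1–22, 2084: 22 days.
Residual: 277 days.
Total: 12695 days.
12695 mod 7 = 4, so 4 days before Tuesday is Friday.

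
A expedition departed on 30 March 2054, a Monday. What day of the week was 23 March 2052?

Saturday

Count forward from the earlier date (March 23, 2052) to the later (March 30, 2054):
March 23, 2052 → March 23, 2053: 365 days.
March 23, 2053 → March 23, 2054: 365 days.
Within March 2054: 30 − 23 = 7 days.
Total: 737 days.
737 mod 7 = 2, so 2 days before Monday is Saturday.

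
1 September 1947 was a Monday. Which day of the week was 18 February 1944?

Count forward from the earlier date (February 18, 1944) to the later (September 1, 1947):
February 18, 1944 → February 18, 1945: 366 days (1944 is a leap year).
February 18, 1945 → February 18, 1946: 365 days.
February 18, 1946 → February 18, 1947: 365 days.
February 1947: 28 − 18 = 10 days remain (1947 is not a leap year, so February has 28 days).
Then March (31), April (30), May (31), June (30), July (31), August (31): 31 + 30 + 31 + 30 + 31 + 31 = 184 days.
September 1, 1947: 1 day.
Residual: 195 days.
Total: 1291 days.
1291 mod 7 = 3, so 3 days before Monday is Friday.

Friday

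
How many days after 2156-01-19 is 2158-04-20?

822

Day-of-year of January 19, 2156: 19.
Day-of-year of April 20, 2158: 110.
2156 has 366 days, so 366 − 19 = 347 days remain in 2156.
Full years: 2157: 365. Sum = 365.
Total: 347 + 365 + 110 = 822 days.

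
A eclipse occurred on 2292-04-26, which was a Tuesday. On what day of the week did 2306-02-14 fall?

From April 26, 2292 to April 26, 2305: 13 years, of which 2 contain a Feb 29 — 11×365 + 2×366 = 4747 days.
(2300 is not a leap year (divisible by 100 but not 400).)
April 2305: 30 − 26 = 4 days remain.
Then 9 full months totalling 276 days.
February 1–14, 2306: 14 days (2306 is not a leap year).
Residual: 294 days.
Total: 5041 days.
5041 mod 7 = 1, so 1 day after Tuesday is Wednesday.

Wednesday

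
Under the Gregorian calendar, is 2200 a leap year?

2200 is not a leap year (divisible by 100 but not 400).

No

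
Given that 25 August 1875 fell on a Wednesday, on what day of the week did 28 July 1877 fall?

Saturday

Day-of-year of August 25, 1875: 237.
Day-of-year of July 28, 1877: 209.
1875 has 365 days, so 365 − 237 = 128 days remain in 1875.
Full years: 1876: 366. Sum = 366.
Total: 128 + 366 + 209 = 703 days.
703 mod 7 = 3, so 3 days after Wednesday is Saturday.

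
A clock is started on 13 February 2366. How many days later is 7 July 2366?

February 2366: 28 − 13 = 15 days remain (2366 is not a leap year, so February has 28 days).
Then March (31), April (30), May (31), June (30): 31 + 30 + 31 + 30 = 122 days.
July 1–7, 2366: 7 days.
Total: 15 + 122 + 7 = 144 days.

144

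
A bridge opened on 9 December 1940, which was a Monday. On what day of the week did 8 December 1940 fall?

Count forward from the earlier date (December 8, 1940) to the later (December 9, 1940):
Within December 1940: 9 − 8 = 1 day.
1 mod 7 = 1, so 1 day before Monday is Sunday.

Sunday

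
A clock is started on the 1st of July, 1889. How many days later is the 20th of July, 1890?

384

July 1889: 31 − 1 = 30 days remain.
Then 11 full months totalling 334 days.
July 1–20, 1890: 20 days.
Total: 30 + 334 + 20 = 384 days.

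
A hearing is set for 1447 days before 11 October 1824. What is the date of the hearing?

25 October 1820

Count 1447 days before October 11, 1824:
Day-of-year of October 25, 1820: 299.
Day-of-year of October 11, 1824: 285.
1820 has 366 days, so 366 − 299 = 67 days remain in 1820.
Full years: 1821: 365; 1822: 365; 1823: 365. Sum = 1095.
Total: 67 + 1095 + 285 = 1447 days.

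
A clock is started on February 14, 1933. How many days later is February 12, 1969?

13147

Day-of-year of February 14, 1933: 45.
Day-of-year of February 12, 1969: 43.
1933 has 365 days, so 365 − 45 = 320 days remain in 1933.
Full years 1934–1968: 26 common + 9 leap = 26×365 + 9×366 = 12784 days.
Total: 320 + 12784 + 43 = 13147 days.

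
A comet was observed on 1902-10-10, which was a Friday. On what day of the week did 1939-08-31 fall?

Day-of-year of October 10, 1902: 283.
Day-of-year of August 31, 1939: 243.
1902 has 365 days, so 365 − 283 = 82 days remain in 1902.
Full years 1903–1938: 27 common + 9 leap = 27×365 + 9×366 = 13149 days.
Total: 82 + 13149 + 243 = 13474 days.
13474 mod 7 = 6, so 6 days after Friday is Thursday.

Thursday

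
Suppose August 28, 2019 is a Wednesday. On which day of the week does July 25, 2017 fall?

Tuesday

Count forward from the earlier date (July 25, 2017) to the later (August 28, 2019):
July 2017: 31 − 25 = 6 days remain.
Then 24 full months totalling 730 days.
August 1–28, 2019: 28 days.
Total: 6 + 730 + 28 = 764 days.
764 mod 7 = 1, so 1 day before Wednesday is Tuesday.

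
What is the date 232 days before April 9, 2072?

August 21, 2071

Count 232 days before April 9, 2072:
August 2071: 31 − 21 = 10 days remain.
Then September (30), October (31), November (30), December (31), January (31), February 2072 (29), March (31): 30 + 31 + 30 + 31 + 31 + 29 + 31 = 213 days.
April 1–9, 2072: 9 days.
Total: 10 + 213 + 9 = 232 days.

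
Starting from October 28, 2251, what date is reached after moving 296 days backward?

January 5, 2251

Count 296 days before October 28, 2251:
January 2251: 31 − 5 = 26 days remain.
Then February 2251 (28), March (31), April (30), May (31), June (30), July (31), August (31), September (30): 28 + 31 + 30 + 31 + 30 + 31 + 31 + 30 = 242 days.
October 1–28, 2251: 28 days.
Total: 26 + 242 + 28 = 296 days.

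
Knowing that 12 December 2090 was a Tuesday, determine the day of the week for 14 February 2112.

Sunday

Day-of-year of December 12, 2090: 346.
Day-of-year of February 14, 2112: 45.
2090 has 365 days, so 365 − 346 = 19 days remain in 2090.
Full years 2091–2111: 17 common + 4 leap = 17×365 + 4×366 = 7669 days.
Total: 19 + 7669 + 45 = 7733 days.
7733 mod 7 = 5, so 5 days after Tuesday is Sunday.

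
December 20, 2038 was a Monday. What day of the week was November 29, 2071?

Sunday

From December 20, 2038 to December 20, 2070: 32 years, of which 8 contain a Feb 29 — 24×365 + 8×366 = 11688 days.
December 2070: 31 − 20 = 11 days remain.
Then 10 full months totalling 304 days.
November 1–29, 2071: 29 days.
Residual: 344 days.
Total: 12032 days.
12032 mod 7 = 6, so 6 days after Monday is Sunday.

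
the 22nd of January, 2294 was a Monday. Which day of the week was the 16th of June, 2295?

Sunday

January 22, 2294 → January 22, 2295: 365 days.
January 2295: 31 − 22 = 9 days remain.
Then February 2295 (28), March (31), April (30), May (31): 28 + 31 + 30 + 31 = 120 days.
June 1–16, 2295: 16 days.
Residual: 145 days.
Total: 510 days.
510 mod 7 = 6, so 6 days after Monday is Sunday.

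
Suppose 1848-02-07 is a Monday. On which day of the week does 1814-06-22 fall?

Wednesday

Count forward from the earlier date (June 22, 1814) to the later (February 7, 1848):
From June 22, 1814 to June 22, 1847: 33 years, of which 8 contain a Feb 29 — 25×365 + 8×366 = 12053 days.
June 1847: 30 − 22 = 8 days remain.
Then July (31), August (31), September (30), October (31), November (30), December (31), January (31): 31 + 31 + 30 + 31 + 30 + 31 + 31 = 215 days.
February 1–7, 1848: 7 days (1848 is a leap year).
Residual: 230 days.
Total: 12283 days.
12283 mod 7 = 5, so 5 days before Monday is Wednesday.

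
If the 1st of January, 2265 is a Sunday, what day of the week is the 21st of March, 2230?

Count forward from the earlier date (March 21, 2230) to the later (January 1, 2265):
Day-of-year of March 21, 2230: 80.
Day-of-year of January 1, 2265: 1.
2230 has 365 days, so 365 − 80 = 285 days remain in 2230.
Full years 2231–2264: 25 common + 9 leap = 25×365 + 9×366 = 12419 days.
Total: 285 + 12419 + 1 = 12705 days.
12705 is a multiple of 7, so the 21st of March, 2230 falls on the same weekday: Sunday.

Sunday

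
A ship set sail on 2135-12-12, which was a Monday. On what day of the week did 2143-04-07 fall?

Sunday

From December 12, 2135 to December 12, 2142: 7 years, of which 2 contain a Feb 29 — 5×365 + 2×366 = 2557 days.
December 2142: 31 − 12 = 19 days remain.
Then January (31), February 2143 (28), March (31): 31 + 28 + 31 = 90 days.
April 1–7, 2143: 7 days.
Residual: 116 days.
Total: 2673 days.
2673 mod 7 = 6, so 6 days after Monday is Sunday.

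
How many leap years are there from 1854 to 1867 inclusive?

3

Years divisible by 4 in [1854, 1867]: 1856, 1860, 1864.
No century exceptions apply. Count: 3.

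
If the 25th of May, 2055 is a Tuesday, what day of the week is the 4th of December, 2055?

Saturday

May 2055: 31 − 25 = 6 days remain.
Then June (30), July (31), August (31), September (30), October (31), November (30): 30 + 31 + 31 + 30 + 31 + 30 = 183 days.
December 1–4, 2055: 4 days.
Total: 6 + 183 + 4 = 193 days.
193 mod 7 = 4, so 4 days after Tuesday is Saturday.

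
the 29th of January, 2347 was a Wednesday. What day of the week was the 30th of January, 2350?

Day-of-year of January 29, 2347: 29.
Day-of-year of January 30, 2350: 30.
2347 has 365 days, so 365 − 29 = 336 days remain in 2347.
Full years: 2348: 366; 2349: 365. Sum = 731.
Total: 336 + 731 + 30 = 1097 days.
1097 mod 7 = 5, so 5 days after Wednesday is Monday.

Monday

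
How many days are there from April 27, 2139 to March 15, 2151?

4340

From April 27, 2139 to April 27, 2150: 11 years, of which 3 contain a Feb 29 — 8×365 + 3×366 = 4018 days.
April 2150: 30 − 27 = 3 days remain.
Then 10 full months totalling 304 days.
March 1–15, 2151: 15 days.
Residual: 322 days.
Total: 4340 days.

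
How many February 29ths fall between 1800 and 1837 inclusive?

9

Years divisible by 4 in [1800, 1837]: 1800, 1804, 1808, 1812, 1816, 1820, 1824, 1828, 1832, 1836.
Of these, 1800 is divisible by 100 but not 400, so not leap.
Leap years: 10 − 1 = 9.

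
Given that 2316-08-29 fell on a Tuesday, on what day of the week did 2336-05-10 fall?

Sunday

Day-of-year of August 29, 2316: 242.
Day-of-year of May 10, 2336: 131.
2316 has 366 days, so 366 − 242 = 124 days remain in 2316.
Full years 2317–2335: 15 common + 4 leap = 15×365 + 4×366 = 6939 days.
Total: 124 + 6939 + 131 = 7194 days.
7194 mod 7 = 5, so 5 days after Tuesday is Sunday.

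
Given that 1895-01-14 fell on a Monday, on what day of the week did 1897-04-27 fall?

Day-of-year of January 14, 1895: 14.
Day-of-year of April 27, 1897: 117.
1895 has 365 days, so 365 − 14 = 351 days remain in 1895.
Full years: 1896: 366. Sum = 366.
Total: 351 + 366 + 117 = 834 days.
834 mod 7 = 1, so 1 day after Monday is Tuesday.

Tuesday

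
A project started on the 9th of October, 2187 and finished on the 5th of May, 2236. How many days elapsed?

From October 9, 2187 to October 9, 2235: 48 years, of which 11 contain a Feb 29 — 37×365 + 11×366 = 17531 days.
(2200 is not a leap year (divisible by 100 but not 400).)
October 2235: 31 − 9 = 22 days remain.
Then November (30), December (31), January (31), February 2236 (29), March (31), April (30): 30 + 31 + 31 + 29 + 31 + 30 = 182 days.
May 1–5, 2236: 5 days.
Residual: 209 days.
Total: 17740 days.

17740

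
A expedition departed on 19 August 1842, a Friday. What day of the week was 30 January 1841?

Saturday

Count forward from the earlier date (January 30, 1841) to the later (August 19, 1842):
Day-of-year of January 30, 1841: 30.
Day-of-year of August 19, 1842: 231.
1841 has 365 days, so 365 − 30 = 335 days remain in 1841.
Total: 335 + 231 = 566 days.
566 mod 7 = 6, so 6 days before Friday is Saturday.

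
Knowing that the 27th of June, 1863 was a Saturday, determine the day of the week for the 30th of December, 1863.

June 1863: 30 − 27 = 3 days remain.
Then July (31), August (31), September (30), October (31), November (30): 31 + 31 + 30 + 31 + 30 = 153 days.
December 1–30, 1863: 30 days.
Total: 3 + 153 + 30 = 186 days.
186 mod 7 = 4, so 4 days after Saturday is Wednesday.

Wednesday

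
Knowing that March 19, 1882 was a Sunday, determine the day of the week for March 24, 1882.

Friday

Within March 1882: 24 − 19 = 5 days.
5 mod 7 = 5, so 5 days after Sunday is Friday.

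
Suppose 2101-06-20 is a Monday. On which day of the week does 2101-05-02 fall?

Count forward from the earlier date (May 2, 2101) to the later (June 20, 2101):
May 2101: 31 − 2 = 29 days remain.
June 1–20, 2101: 20 days.
Total: 29 + 20 = 49 days.
49 is a multiple of 7, so 2101-05-02 falls on the same weekday: Monday.

Monday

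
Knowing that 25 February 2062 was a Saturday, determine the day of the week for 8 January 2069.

Tuesday

Day-of-year of February 25, 2062: 56.
Day-of-year of January 8, 2069: 8.
2062 has 365 days, so 365 − 56 = 309 days remain in 2062.
Full years: 2063: 365; 2064: 366; 2065: 365; 2066: 365; 2067: 365; 2068: 366. Sum = 2192.
Total: 309 + 2192 + 8 = 2509 days.
2509 mod 7 = 3, so 3 days after Saturday is Tuesday.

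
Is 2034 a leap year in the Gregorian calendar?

2034 is not a leap year.

No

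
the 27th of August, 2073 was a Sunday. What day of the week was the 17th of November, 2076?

Tuesday

August 27, 2073 → August 27, 2074: 365 days.
August 27, 2074 → August 27, 2075: 365 days.
August 27, 2075 → August 27, 2076: 366 days (2076 is a leap year).
August 2076: 31 − 27 = 4 days remain.
Then September (30), October (31): 30 + 31 = 61 days.
November 1–17, 2076: 17 days.
Residual: 82 days.
Total: 1178 days.
1178 mod 7 = 2, so 2 days after Sunday is Tuesday.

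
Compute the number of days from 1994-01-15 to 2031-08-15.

13726

Day-of-year of January 15, 1994: 15.
Day-of-year of August 15, 2031: 227.
1994 has 365 days, so 365 − 15 = 350 days remain in 1994.
Full years 1995–2030: 27 common + 9 leap = 27×365 + 9×366 = 13149 days.
Total: 350 + 13149 + 227 = 13726 days.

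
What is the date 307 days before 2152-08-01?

2151-09-29

Count 307 days before August 1, 2152:
September 2151: 30 − 29 = 1 day remains.
Then 10 full months totalling 305 days.
August 1, 2152: 1 day.
Residual: 307 days.
Total: 307 days.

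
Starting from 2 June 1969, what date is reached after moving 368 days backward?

30 May 1968

Count 368 days before June 2, 1969:
May 30, 1968 → May 30, 1969: 365 days.
May 1969: 31 − 30 = 1 day remains.
June 1–2, 1969: 2 days.
Residual: 3 days.
Total: 368 days.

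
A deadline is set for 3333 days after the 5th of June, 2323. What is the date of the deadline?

the 20th of July, 2332

Count 3333 days after June 5, 2323:
From June 5, 2323 to June 5, 2332: 9 years, of which 3 contain a Feb 29 — 6×365 + 3×366 = 3288 days.
June 2332: 30 − 5 = 25 days remain.
July 1–20, 2332: 20 days.
Residual: 45 days.
Total: 3333 days.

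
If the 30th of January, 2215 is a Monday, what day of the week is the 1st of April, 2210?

Count forward from the earlier date (April 1, 2210) to the later (January 30, 2215):
Day-of-year of April 1, 2210: 91.
Day-of-year of January 30, 2215: 30.
2210 has 365 days, so 365 − 91 = 274 days remain in 2210.
Full years: 2211: 365; 2212: 366; 2213: 365; 2214: 365. Sum = 1461.
Total: 274 + 1461 + 30 = 1765 days.
1765 mod 7 = 1, so 1 day before Monday is Sunday.

Sunday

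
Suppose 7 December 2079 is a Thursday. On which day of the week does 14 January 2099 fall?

Day-of-year of December 7, 2079: 341.
Day-of-year of January 14, 2099: 14.
2079 has 365 days, so 365 − 341 = 24 days remain in 2079.
Full years 2080–2098: 14 common + 5 leap = 14×365 + 5×366 = 6940 days.
Total: 24 + 6940 + 14 = 6978 days.
6978 mod 7 = 6, so 6 days after Thursday is Wednesday.

Wednesday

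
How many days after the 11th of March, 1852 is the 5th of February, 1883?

Day-of-year of March 11, 1852: 71.
Day-of-year of February 5, 1883: 36.
1852 has 366 days, so 366 − 71 = 295 days remain in 1852.
Full years 1853–1882: 23 common + 7 leap = 23×365 + 7×366 = 10957 days.
Total: 295 + 10957 + 36 = 11288 days.

11288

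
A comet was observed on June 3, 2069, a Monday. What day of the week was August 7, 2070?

Thursday

June 2069: 30 − 3 = 27 days remain.
Then 13 full months totalling 396 days.
August 1–7, 2070: 7 days.
Total: 27 + 396 + 7 = 430 days.
430 mod 7 = 3, so 3 days after Monday is Thursday.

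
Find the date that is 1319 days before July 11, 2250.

November 30, 2246

Count 1319 days before July 11, 2250:
Day-of-year of November 30, 2246: 334.
Day-of-year of July 11, 2250: 192.
2246 has 365 days, so 365 − 334 = 31 days remain in 2246.
Full years: 2247: 365; 2248: 366; 2249: 365. Sum = 1096.
Total: 31 + 1096 + 192 = 1319 days.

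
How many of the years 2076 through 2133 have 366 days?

14

Years divisible by 4: 2076, 2080, …, 2132 — 15 in all.
Of these, 2100 is divisible by 100 but not 400, so not leap.
Leap years: 15 − 1 = 14.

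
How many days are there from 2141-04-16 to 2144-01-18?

1007

April 16, 2141 → April 16, 2142: 365 days.
April 16, 2142 → April 16, 2143: 365 days.
April 2143: 30 − 16 = 14 days remain.
Then May (31), June (30), July (31), August (31), September (30), October (31), November (30), December (31): 31 + 30 + 31 + 31 + 30 + 31 + 30 + 31 = 245 days.
January 1–18, 2144: 18 days.
Residual: 277 days.
Total: 1007 days.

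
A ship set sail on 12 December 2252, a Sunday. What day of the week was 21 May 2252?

Friday

Count forward from the earlier date (May 21, 2252) to the later (December 12, 2252):
May 2252: 31 − 21 = 10 days remain.
Then June (30), July (31), August (31), September (30), October (31), November (30): 30 + 31 + 31 + 30 + 31 + 30 = 183 days.
December 1–12, 2252: 12 days.
Total: 10 + 183 + 12 = 205 days.
205 mod 7 = 2, so 2 days before Sunday is Friday.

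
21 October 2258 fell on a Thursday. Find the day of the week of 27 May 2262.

Tuesday

October 21, 2258 → October 21, 2259: 365 days.
October 21, 2259 → October 21, 2260: 366 days (2260 is a leap year).
October 21, 2260 → October 21, 2261: 365 days.
October 2261: 31 − 21 = 10 days remain.
Then November (30), December (31), January (31), February 2262 (28), March (31), April (30): 30 + 31 + 31 + 28 + 31 + 30 = 181 days.
May 1–27, 2262: 27 days.
Residual: 218 days.
Total: 1314 days.
1314 mod 7 = 5, so 5 days after Thursday is Tuesday.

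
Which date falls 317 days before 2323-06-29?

2322-08-16

Count 317 days before June 29, 2323:
Day-of-year of August 16, 2322: 228.
Day-of-year of June 29, 2323: 180.
2322 has 365 days, so 365 − 228 = 137 days remain in 2322.
Total: 137 + 180 = 317 days.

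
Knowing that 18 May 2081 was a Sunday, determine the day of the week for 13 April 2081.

Sunday

Count forward from the earlier date (April 13, 2081) to the later (May 18, 2081):
April 2081: 30 − 13 = 17 days remain.
May 1–18, 2081: 18 days.
Total: 17 + 18 = 35 days.
35 is a multiple of 7, so 13 April 2081 falls on the same weekday: Sunday.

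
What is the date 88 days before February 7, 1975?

November 11, 1974

Count 88 days before February 7, 1975:
November 1974: 30 − 11 = 19 days remain.
Then December (31), January (31): 31 + 31 = 62 days.
February 1–7, 1975: 7 days (1975 is not a leap year).
Total: 19 + 62 + 7 = 88 days.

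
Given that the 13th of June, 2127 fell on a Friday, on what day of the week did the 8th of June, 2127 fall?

Sunday

Count forward from the earlier date (June 8, 2127) to the later (June 13, 2127):
Within June 2127: 13 − 8 = 5 days.
5 mod 7 = 5, so 5 days before Friday is Sunday.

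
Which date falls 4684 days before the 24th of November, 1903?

the 26th of January, 1891

Count 4684 days before November 24, 1903:
Day-of-year of January 26, 1891: 26.
Day-of-year of November 24, 1903: 328.
1891 has 365 days, so 365 − 26 = 339 days remain in 1891.
Full years 1892–1902: 9 common + 2 leap = 9×365 + 2×366 = 4017 days.
Total: 339 + 4017 + 328 = 4684 days.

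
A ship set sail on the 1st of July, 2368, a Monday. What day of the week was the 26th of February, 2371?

July 1, 2368 → July 1, 2369: 365 days.
July 1, 2369 → July 1, 2370: 365 days.
July 2370: 31 − 1 = 30 days remain.
Then August (31), September (30), October (31), November (30), December (31), January (31): 31 + 30 + 31 + 30 + 31 + 31 = 184 days.
February 1–26, 2371: 26 days (2371 is not a leap year).
Residual: 240 days.
Total: 970 days.
970 mod 7 = 4, so 4 days after Monday is Friday.

Friday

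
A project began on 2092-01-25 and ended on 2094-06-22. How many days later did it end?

879

Day-of-year of January 25, 2092: 25.
Day-of-year of June 22, 2094: 173.
2092 has 366 days, so 366 − 25 = 341 days remain in 2092.
Full years: 2093: 365. Sum = 365.
Total: 341 + 365 + 173 = 879 days.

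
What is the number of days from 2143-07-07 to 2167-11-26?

Day-of-year of July 7, 2143: 188.
Day-of-year of November 26, 2167: 330.
2143 has 365 days, so 365 − 188 = 177 days remain in 2143.
Full years 2144–2166: 17 common + 6 leap = 17×365 + 6×366 = 8401 days.
Total: 177 + 8401 + 330 = 8908 days.

8908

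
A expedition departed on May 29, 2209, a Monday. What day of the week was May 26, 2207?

Count forward from the earlier date (May 26, 2207) to the later (May 29, 2209):
May 2207: 31 − 26 = 5 days remain.
Then 23 full months totalling 700 days.
May 1–29, 2209: 29 days.
Total: 5 + 700 + 29 = 734 days.
734 mod 7 = 6, so 6 days before Monday is Tuesday.

Tuesday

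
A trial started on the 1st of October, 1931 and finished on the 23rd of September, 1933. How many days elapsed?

723

Day-of-year of October 1, 1931: 274.
Day-of-year of September 23, 1933: 266.
1931 has 365 days, so 365 − 274 = 91 days remain in 1931.
Full years: 1932: 366. Sum = 366.
Total: 91 + 366 + 266 = 723 days.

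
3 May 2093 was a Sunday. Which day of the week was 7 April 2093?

Tuesday

Count forward from the earlier date (April 7, 2093) to the later (May 3, 2093):
April 2093: 30 − 7 = 23 days remain.
May 1–3, 2093: 3 days.
Total: 23 + 3 = 26 days.
26 mod 7 = 5, so 5 days before Sunday is Tuesday.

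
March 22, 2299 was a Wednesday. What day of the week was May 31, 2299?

Wednesday

March 2299: 31 − 22 = 9 days remain.
Then April (30): 30 days.
May 1–31, 2299: 31 days.
Total: 9 + 30 + 31 = 70 days.
70 is a multiple of 7, so May 31, 2299 falls on the same weekday: Wednesday.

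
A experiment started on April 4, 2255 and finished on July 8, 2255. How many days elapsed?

April 2255: 30 − 4 = 26 days remain.
Then May (31), June (30): 31 + 30 = 61 days.
July 1–8, 2255: 8 days.
Total: 26 + 61 + 8 = 95 days.

95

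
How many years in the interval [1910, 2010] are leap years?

Years divisible by 4: 1912, 1916, …, 2008 — 25 in all.
2000 is divisible by 400, so still leap.
No century exceptions apply. Count: 25.

25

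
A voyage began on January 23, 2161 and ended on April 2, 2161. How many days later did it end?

69

January 2161: 31 − 23 = 8 days remain.
Then February 2161 (28), March (31): 28 + 31 = 59 days.
April 1–2, 2161: 2 days.
Total: 8 + 59 + 2 = 69 days.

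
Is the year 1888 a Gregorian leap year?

1888 is a leap year.

Yes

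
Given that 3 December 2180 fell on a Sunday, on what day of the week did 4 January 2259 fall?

Day-of-year of December 3, 2180: 338.
Day-of-year of January 4, 2259: 4.
2180 has 366 days, so 366 − 338 = 28 days remain in 2180.
Full years 2181–2258: 60 common + 18 leap = 60×365 + 18×366 = 28488 days.
Total: 28 + 28488 + 4 = 28520 days.
28520 mod 7 = 2, so 2 days after Sunday is Tuesday.

Tuesday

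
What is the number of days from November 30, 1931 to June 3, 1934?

November 30, 1931 → November 30, 1932: 366 days (1932 is a leap year).
November 30, 1932 → November 30, 1933: 365 days.
November 1933: 30 − 30 = 0 days remain.
Then December (31), January (31), February 1934 (28), March (31), April (30), May (31): 31 + 31 + 28 + 31 + 30 + 31 = 182 days.
June 1–3, 1934: 3 days.
Residual: 185 days.
Total: 916 days.

916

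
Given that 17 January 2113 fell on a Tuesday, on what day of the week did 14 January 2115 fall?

January 2113: 31 − 17 = 14 days remain.
Then 23 full months totalling 699 days.
January 1–14, 2115: 14 days.
Total: 14 + 699 + 14 = 727 days.
727 mod 7 = 6, so 6 days after Tuesday is Monday.

Monday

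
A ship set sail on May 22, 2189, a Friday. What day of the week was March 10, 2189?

Count forward from the earlier date (March 10, 2189) to the later (May 22, 2189):
March 2189: 31 − 10 = 21 days remain.
Then April (30): 30 days.
May 1–22, 2189: 22 days.
Total: 21 + 30 + 22 = 73 days.
73 mod 7 = 3, so 3 days before Friday is Tuesday.

Tuesday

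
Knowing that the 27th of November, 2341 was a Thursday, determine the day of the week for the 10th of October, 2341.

Friday

Count forward from the earlier date (October 10, 2341) to the later (November 27, 2341):
October 2341: 31 − 10 = 21 days remain.
November 1–27, 2341: 27 days.
Total: 21 + 27 = 48 days.
48 mod 7 = 6, so 6 days before Thursday is Friday.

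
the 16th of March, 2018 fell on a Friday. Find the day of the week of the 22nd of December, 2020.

Day-of-year of March 16, 2018: 75.
Day-of-year of December 22, 2020: 357.
2018 has 365 days, so 365 − 75 = 290 days remain in 2018.
Full years: 2019: 365. Sum = 365.
Total: 290 + 365 + 357 = 1012 days.
1012 mod 7 = 4, so 4 days after Friday is Tuesday.

Tuesday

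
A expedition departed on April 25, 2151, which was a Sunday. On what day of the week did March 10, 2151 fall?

Count forward from the earlier date (March 10, 2151) to the later (April 25, 2151):
March 2151: 31 − 10 = 21 days remain.
April 1–25, 2151: 25 days.
Total: 21 + 25 = 46 days.
46 mod 7 = 4, so 4 days before Sunday is Wednesday.

Wednesday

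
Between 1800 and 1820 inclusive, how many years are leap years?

5

Years divisible by 4 in [1800, 1820]: 1800, 1804, 1808, 1812, 1816, 1820.
Of these, 1800 is divisible by 100 but not 400, so not leap.
Leap years: 6 − 1 = 5.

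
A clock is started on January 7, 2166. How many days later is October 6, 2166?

January 2166: 31 − 7 = 24 days remain.
Then February 2166 (28), March (31), April (30), May (31), June (30), July (31), August (31), September (30): 28 + 31 + 30 + 31 + 30 + 31 + 31 + 30 = 242 days.
October 1–6, 2166: 6 days.
Total: 24 + 242 + 6 = 272 days.

272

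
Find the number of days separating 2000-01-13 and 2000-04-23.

101

January 2000: 31 − 13 = 18 days remain.
Then February 2000 (29), March (31): 29 + 31 = 60 days.
April 1–23, 2000: 23 days.
Total: 18 + 60 + 23 = 101 days.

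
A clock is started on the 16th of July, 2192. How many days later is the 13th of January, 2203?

3832

Day-of-year of July 16, 2192: 198.
Day-of-year of January 13, 2203: 13.
2192 has 366 days, so 366 − 198 = 168 days remain in 2192.
Full years 2193–2202: 9 common + 1 leap = 9×365 + 1×366 = 3651 days.
Total: 168 + 3651 + 13 = 3832 days.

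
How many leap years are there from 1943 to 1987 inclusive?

11

Years divisible by 4 in [1943, 1987]: 1944, 1948, 1952, 1956, 1960, 1964, 1968, 1972, 1976, 1980, 1984.
No century exceptions apply. Count: 11.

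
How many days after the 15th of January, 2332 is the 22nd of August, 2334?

Day-of-year of January 15, 2332: 15.
Day-of-year of August 22, 2334: 234.
2332 has 366 days, so 366 − 15 = 351 days remain in 2332.
Full years: 2333: 365. Sum = 365.
Total: 351 + 365 + 234 = 950 days.

950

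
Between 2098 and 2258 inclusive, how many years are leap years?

Years divisible by 4: 2100, 2104, …, 2256 — 40 in all.
Of these, 2100, 2200 are divisible by 100 but not 400, so not leap.
Leap years: 40 − 2 = 38.

38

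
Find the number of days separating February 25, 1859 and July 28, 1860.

Day-of-year of February 25, 1859: 56.
Day-of-year of July 28, 1860: 210.
1859 has 365 days, so 365 − 56 = 309 days remain in 1859.
Total: 309 + 210 = 519 days.

519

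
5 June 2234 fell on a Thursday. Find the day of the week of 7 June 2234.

Within June 2234: 7 − 5 = 2 days.
2 mod 7 = 2, so 2 days after Thursday is Saturday.

Saturday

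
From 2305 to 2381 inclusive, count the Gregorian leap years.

Years divisible by 4: 2308, 2312, …, 2380 — 19 in all.
No century exceptions apply. Count: 19.

19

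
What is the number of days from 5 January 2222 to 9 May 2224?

January 5, 2222 → January 5, 2223: 365 days.
January 5, 2223 → January 5, 2224: 365 days.
January 2224: 31 − 5 = 26 days remain.
Then February 2224 (29), March (31), April (30): 29 + 31 + 30 = 90 days.
May 1–9, 2224: 9 days.
Residual: 125 days.
Total: 855 days.

855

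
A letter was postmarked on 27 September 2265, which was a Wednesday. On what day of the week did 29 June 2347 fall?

From September 27, 2265 to September 27, 2346: 81 years, of which 19 contain a Feb 29 — 62×365 + 19×366 = 29584 days.
(2300 is not a leap year (divisible by 100 but not 400).)
September 2346: 30 − 27 = 3 days remain.
Then October (31), November (30), December (31), January (31), February 2347 (28), March (31), April (30), May (31): 31 + 30 + 31 + 31 + 28 + 31 + 30 + 31 = 243 days.
June 1–29, 2347: 29 days.
Residual: 275 days.
Total: 29859 days.
29859 mod 7 = 4, so 4 days after Wednesday is Sunday.

Sunday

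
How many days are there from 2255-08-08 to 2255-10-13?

66

August 2255: 31 − 8 = 23 days remain.
Then September (30): 30 days.
October 1–13, 2255: 13 days.
Total: 23 + 30 + 13 = 66 days.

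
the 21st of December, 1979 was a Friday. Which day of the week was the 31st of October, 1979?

Wednesday

Count forward from the earlier date (October 31, 1979) to the later (December 21, 1979):
October 1979: 31 − 31 = 0 days remain.
Then November (30): 30 days.
December 1–21, 1979: 21 days.
Total: 0 + 30 + 21 = 51 days.
51 mod 7 = 2, so 2 days before Friday is Wednesday.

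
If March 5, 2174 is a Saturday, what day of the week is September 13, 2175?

March 2174: 31 − 5 = 26 days remain.
Then 17 full months totalling 518 days.
September 1–13, 2175: 13 days.
Total: 26 + 518 + 13 = 557 days.
557 mod 7 = 4, so 4 days after Saturday is Wednesday.

Wednesday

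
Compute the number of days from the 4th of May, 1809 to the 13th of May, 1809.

9

Within May 1809: 13 − 4 = 9 days.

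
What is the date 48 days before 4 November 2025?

17 September 2025

Count 48 days before November 4, 2025:
September 2025: 30 − 17 = 13 days remain.
Then October (31): 31 days.
November 1–4, 2025: 4 days.
Total: 13 + 31 + 4 = 48 days.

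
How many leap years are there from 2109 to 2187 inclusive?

Years divisible by 4: 2112, 2116, …, 2184 — 19 in all.
No century exceptions apply. Count: 19.

19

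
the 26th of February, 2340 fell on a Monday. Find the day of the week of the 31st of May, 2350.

Wednesday

From February 26, 2340 to February 26, 2350: 10 years, of which 3 contain a Feb 29 — 7×365 + 3×366 = 3653 days.
February 2350: 28 − 26 = 2 days remain (2350 is not a leap year, so February has 28 days).
Then March (31), April (30): 31 + 30 = 61 days.
May 1–31, 2350: 31 days.
Residual: 94 days.
Total: 3747 days.
3747 mod 7 = 2, so 2 days after Monday is Wednesday.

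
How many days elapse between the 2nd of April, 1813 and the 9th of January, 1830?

Day-of-year of April 2, 1813: 92.
Day-of-year of January 9, 1830: 9.
1813 has 365 days, so 365 − 92 = 273 days remain in 1813.
Full years 1814–1829: 12 common + 4 leap = 12×365 + 4×366 = 5844 days.
Total: 273 + 5844 + 9 = 6126 days.

6126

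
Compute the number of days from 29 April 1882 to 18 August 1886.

Day-of-year of April 29, 1882: 119.
Day-of-year of August 18, 1886: 230.
1882 has 365 days, so 365 − 119 = 246 days remain in 1882.
Full years: 1883: 365; 1884: 366; 1885: 365. Sum = 1096.
Total: 246 + 1096 + 230 = 1572 days.

1572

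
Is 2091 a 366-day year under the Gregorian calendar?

2091 is not a leap year.

No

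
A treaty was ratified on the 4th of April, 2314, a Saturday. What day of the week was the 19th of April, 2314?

Within April 2314: 19 − 4 = 15 days.
15 mod 7 = 1, so 1 day after Saturday is Sunday.

Sunday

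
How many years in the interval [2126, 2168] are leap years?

11

Years divisible by 4 in [2126, 2168]: 2128, 2132, 2136, 2140, 2144, 2148, 2152, 2156, 2160, 2164, 2168.
No century exceptions apply. Count: 11.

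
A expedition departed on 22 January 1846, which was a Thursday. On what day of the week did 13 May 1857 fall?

Wednesday

From January 22, 1846 to January 22, 1857: 11 years, of which 3 contain a Feb 29 — 8×365 + 3×366 = 4018 days.
January 1857: 31 − 22 = 9 days remain.
Then February 1857 (28), March (31), April (30): 28 + 31 + 30 = 89 days.
May 1–13, 1857: 13 days.
Residual: 111 days.
Total: 4129 days.
4129 mod 7 = 6, so 6 days after Thursday is Wednesday.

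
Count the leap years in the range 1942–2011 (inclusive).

17

Years divisible by 4: 1944, 1948, …, 2008 — 17 in all.
2000 is divisible by 400, so still leap.
No century exceptions apply. Count: 17.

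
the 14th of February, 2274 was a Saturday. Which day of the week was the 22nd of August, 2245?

Friday

Count forward from the earlier date (August 22, 2245) to the later (February 14, 2274):
From August 22, 2245 to August 22, 2273: 28 years, of which 7 contain a Feb 29 — 21×365 + 7×366 = 10227 days.
August 2273: 31 − 22 = 9 days remain.
Then September (30), October (31), November (30), December (31), January (31): 30 + 31 + 30 + 31 + 31 = 153 days.
February 1–14, 2274: 14 days (2274 is not a leap year).
Residual: 176 days.
Total: 10403 days.
10403 mod 7 = 1, so 1 day before Saturday is Friday.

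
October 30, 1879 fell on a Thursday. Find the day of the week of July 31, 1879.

Thursday

Count forward from the earlier date (July 31, 1879) to the later (October 30, 1879):
July 1879: 31 − 31 = 0 days remain.
Then August (31), September (30): 31 + 30 = 61 days.
October 1–30, 1879: 30 days.
Total: 0 + 61 + 30 = 91 days.
91 is a multiple of 7, so July 31, 1879 falls on the same weekday: Thursday.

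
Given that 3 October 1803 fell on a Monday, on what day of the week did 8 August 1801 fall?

Saturday

Count forward from the earlier date (August 8, 1801) to the later (October 3, 1803):
August 8, 1801 → August 8, 1802: 365 days.
August 8, 1802 → August 8, 1803: 365 days.
August 1803: 31 − 8 = 23 days remain.
Then September (30): 30 days.
October 1–3, 1803: 3 days.
Residual: 56 days.
Total: 786 days.
786 mod 7 = 2, so 2 days before Monday is Saturday.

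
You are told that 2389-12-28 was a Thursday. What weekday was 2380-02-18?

Count forward from the earlier date (February 18, 2380) to the later (December 28, 2389):
From February 18, 2380 to February 18, 2389: 9 years, of which 3 contain a Feb 29 — 6×365 + 3×366 = 3288 days.
February 2389: 28 − 18 = 10 days remain (2389 is not a leap year, so February has 28 days).
Then 9 full months totalling 275 days.
December 1–28, 2389: 28 days.
Residual: 313 days.
Total: 3601 days.
3601 mod 7 = 3, so 3 days before Thursday is Monday.

Monday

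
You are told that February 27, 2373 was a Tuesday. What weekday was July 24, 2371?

Count forward from the earlier date (July 24, 2371) to the later (February 27, 2373):
July 2371: 31 − 24 = 7 days remain.
Then 18 full months totalling 550 days.
February 1–27, 2373: 27 days (2373 is not a leap year).
Total: 7 + 550 + 27 = 584 days.
584 mod 7 = 3, so 3 days before Tuesday is Saturday.

Saturday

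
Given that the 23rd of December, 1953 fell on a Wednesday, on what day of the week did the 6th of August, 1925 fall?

Count forward from the earlier date (August 6, 1925) to the later (December 23, 1953):
Day-of-year of August 6, 1925: 218.
Day-of-year of December 23, 1953: 357.
1925 has 365 days, so 365 − 218 = 147 days remain in 1925.
Full years 1926–1952: 20 common + 7 leap = 20×365 + 7×366 = 9862 days.
Total: 147 + 9862 + 357 = 10366 days.
10366 mod 7 = 6, so 6 days before Wednesday is Thursday.

Thursday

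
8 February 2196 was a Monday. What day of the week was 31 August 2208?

Wednesday

Day-of-year of February 8, 2196: 39.
Day-of-year of August 31, 2208: 244.
2196 has 366 days, so 366 − 39 = 327 days remain in 2196.
Full years 2197–2207: 10 common + 1 leap = 10×365 + 1×366 = 4016 days.
Total: 327 + 4016 + 244 = 4587 days.
4587 mod 7 = 2, so 2 days after Monday is Wednesday.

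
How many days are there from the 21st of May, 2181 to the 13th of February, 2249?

Day-of-year of May 21, 2181: 141.
Day-of-year of February 13, 2249: 44.
2181 has 365 days, so 365 − 141 = 224 days remain in 2181.
Full years 2182–2248: 51 common + 16 leap = 51×365 + 16×366 = 24471 days.
Total: 224 + 24471 + 44 = 24739 days.

24739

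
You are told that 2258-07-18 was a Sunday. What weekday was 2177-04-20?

Count forward from the earlier date (April 20, 2177) to the later (July 18, 2258):
From April 20, 2177 to April 20, 2258: 81 years, of which 19 contain a Feb 29 — 62×365 + 19×366 = 29584 days.
(2200 is not a leap year (divisible by 100 but not 400).)
April 2258: 30 − 20 = 10 days remain.
Then May (31), June (30): 31 + 30 = 61 days.
July 1–18, 2258: 18 days.
Residual: 89 days.
Total: 29673 days.
29673 is a multiple of 7, so 2177-04-20 falls on the same weekday: Sunday.

Sunday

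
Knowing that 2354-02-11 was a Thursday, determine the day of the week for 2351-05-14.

Monday

Count forward from the earlier date (May 14, 2351) to the later (February 11, 2354):
May 14, 2351 → May 14, 2352: 366 days (2352 is a leap year).
May 14, 2352 → May 14, 2353: 365 days.
May 2353: 31 − 14 = 17 days remain.
Then June (30), July (31), August (31), September (30), October (31), November (30), December (31), January (31): 30 + 31 + 31 + 30 + 31 + 30 + 31 + 31 = 245 days.
February 1–11, 2354: 11 days (2354 is not a leap year).
Residual: 273 days.
Total: 1004 days.
1004 mod 7 = 3, so 3 days before Thursday is Monday.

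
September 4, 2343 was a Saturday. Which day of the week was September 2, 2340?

Monday

Count forward from the earlier date (September 2, 2340) to the later (September 4, 2343):
September 2, 2340 → September 2, 2341: 365 days.
September 2, 2341 → September 2, 2342: 365 days.
September 2, 2342 → September 2, 2343: 365 days.
Within September 2343: 4 − 2 = 2 days.
Total: 1097 days.
1097 mod 7 = 5, so 5 days before Saturday is Monday.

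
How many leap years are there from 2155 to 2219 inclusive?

Years divisible by 4: 2156, 2160, …, 2216 — 16 in all.
Of these, 2200 is divisible by 100 but not 400, so not leap.
Leap years: 16 − 1 = 15.

15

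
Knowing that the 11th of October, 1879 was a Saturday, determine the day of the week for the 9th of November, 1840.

Count forward from the earlier date (November 9, 1840) to the later (October 11, 1879):
Day-of-year of November 9, 1840: 314.
Day-of-year of October 11, 1879: 284.
1840 has 366 days, so 366 − 314 = 52 days remain in 1840.
Full years 1841–1878: 29 common + 9 leap = 29×365 + 9×366 = 13879 days.
Total: 52 + 13879 + 284 = 14215 days.
14215 mod 7 = 5, so 5 days before Saturday is Monday.

Monday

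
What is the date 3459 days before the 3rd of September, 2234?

the 15th of March, 2225

Count 3459 days before September 3, 2234:
Day-of-year of March 15, 2225: 74.
Day-of-year of September 3, 2234: 246.
2225 has 365 days, so 365 − 74 = 291 days remain in 2225.
Full years 2226–2233: 6 common + 2 leap = 6×365 + 2×366 = 2922 days.
Total: 291 + 2922 + 246 = 3459 days.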